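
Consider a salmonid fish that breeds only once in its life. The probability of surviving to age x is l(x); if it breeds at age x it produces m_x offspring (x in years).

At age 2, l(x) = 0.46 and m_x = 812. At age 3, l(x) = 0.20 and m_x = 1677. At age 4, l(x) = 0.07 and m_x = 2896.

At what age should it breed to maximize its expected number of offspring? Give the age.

2

Expected offspring if breeding at age x = l(x) × m_x:
  age 2: 0.46 × 812 = 373.520
  age 3: 0.20 × 1677 = 335.400
  age 4: 0.07 × 2896 = 202.720
Maximum at age 2 (373.520).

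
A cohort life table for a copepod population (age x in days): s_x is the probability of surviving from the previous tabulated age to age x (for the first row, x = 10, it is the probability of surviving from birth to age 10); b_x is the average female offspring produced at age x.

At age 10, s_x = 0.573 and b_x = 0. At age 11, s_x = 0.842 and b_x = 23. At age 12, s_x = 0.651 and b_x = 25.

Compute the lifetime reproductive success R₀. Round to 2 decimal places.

18.95

Survivorship from birth: l_x = s_10·s_11·…·s_x.
  l_10 = 0.57300
  l_11 = 0.48247
  l_12 = 0.31409
R₀ = Σ l_x b_x:
  age 10: 0.57300 × 0 = 0.0000
  age 11: 0.48247 × 23 = 11.0968
  age 12: 0.31409 × 25 = 7.8522
R₀ = 0.0000 + 11.0968 + 7.8522 = 18.9491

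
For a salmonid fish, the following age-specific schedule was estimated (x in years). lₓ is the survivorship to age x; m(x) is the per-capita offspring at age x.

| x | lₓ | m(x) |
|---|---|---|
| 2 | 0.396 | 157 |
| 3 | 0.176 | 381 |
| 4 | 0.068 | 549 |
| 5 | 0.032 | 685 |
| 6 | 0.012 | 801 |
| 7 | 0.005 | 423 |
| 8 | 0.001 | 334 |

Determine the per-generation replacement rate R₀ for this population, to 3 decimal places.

R₀ = Σ lₓ m(x):
  age 2: 0.396 × 157 = 62.1720
  age 3: 0.176 × 381 = 67.0560
  age 4: 0.068 × 549 = 37.3320
  age 5: 0.032 × 685 = 21.9200
  age 6: 0.012 × 801 = 9.6120
  age 7: 0.005 × 423 = 2.1150
  age 8: 0.001 × 334 = 0.3340
R₀ = 62.1720 + 67.0560 + 37.3320 + 21.9200 + 9.6120 + 2.1150 + 0.3340 = 200.5410

200.541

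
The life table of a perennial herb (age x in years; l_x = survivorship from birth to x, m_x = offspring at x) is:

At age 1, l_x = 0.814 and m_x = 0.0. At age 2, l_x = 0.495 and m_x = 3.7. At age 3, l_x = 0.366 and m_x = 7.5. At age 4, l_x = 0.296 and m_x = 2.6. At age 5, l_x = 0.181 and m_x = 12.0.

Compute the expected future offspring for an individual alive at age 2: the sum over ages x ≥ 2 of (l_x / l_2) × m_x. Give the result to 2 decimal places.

l_2 = 0.495. Conditional survival from age 2 to x is l_x / l_2.
  x=2: (0.495/0.495) × 3.7 = 3.7000
  x=3: (0.366/0.495) × 7.5 = 5.5455
  x=4: (0.296/0.495) × 2.6 = 1.5547
  x=5: (0.181/0.495) × 12.0 = 4.3879
Sum = 3.7000 + 5.5455 + 1.5547 + 4.3879 = 15.1881

15.19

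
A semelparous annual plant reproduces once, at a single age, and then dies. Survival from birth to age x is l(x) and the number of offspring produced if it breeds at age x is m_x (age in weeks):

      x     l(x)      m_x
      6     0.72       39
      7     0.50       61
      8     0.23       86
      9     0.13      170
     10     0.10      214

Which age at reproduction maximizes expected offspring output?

Expected offspring if breeding at age x = l(x) × m_x:
  age 6: 0.72 × 39 = 28.080
  age 7: 0.50 × 61 = 30.500
  age 8: 0.23 × 86 = 19.780
  age 9: 0.13 × 170 = 22.100
  age 10: 0.10 × 214 = 21.400
Maximum at age 7 (30.500).

7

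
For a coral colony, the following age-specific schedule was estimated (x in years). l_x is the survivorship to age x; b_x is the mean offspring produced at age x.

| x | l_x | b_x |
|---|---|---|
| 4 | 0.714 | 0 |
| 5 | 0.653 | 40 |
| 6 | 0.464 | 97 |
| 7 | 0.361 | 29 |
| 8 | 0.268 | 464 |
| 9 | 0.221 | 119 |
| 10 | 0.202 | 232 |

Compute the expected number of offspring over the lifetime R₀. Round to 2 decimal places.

R₀ = Σ l_x b_x:
  age 4: 0.714 × 0 = 0.0000
  age 5: 0.653 × 40 = 26.1200
  age 6: 0.464 × 97 = 45.0080
  age 7: 0.361 × 29 = 10.4690
  age 8: 0.268 × 464 = 124.3520
  age 9: 0.221 × 119 = 26.2990
  age 10: 0.202 × 232 = 46.8640
R₀ = 0.0000 + 26.1200 + 45.0080 + 10.4690 + 124.3520 + 26.2990 + 46.8640 = 279.1120

279.11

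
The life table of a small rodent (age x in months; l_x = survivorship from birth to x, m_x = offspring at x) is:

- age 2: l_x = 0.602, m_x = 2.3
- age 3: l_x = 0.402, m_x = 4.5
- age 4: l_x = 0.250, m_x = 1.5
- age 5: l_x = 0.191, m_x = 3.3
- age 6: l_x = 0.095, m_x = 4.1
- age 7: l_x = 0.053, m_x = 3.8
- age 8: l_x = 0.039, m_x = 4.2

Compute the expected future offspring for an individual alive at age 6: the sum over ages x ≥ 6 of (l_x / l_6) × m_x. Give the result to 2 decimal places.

l_6 = 0.095. Conditional survival from age 6 to x is l_x / l_6.
  x=6: (0.095/0.095) × 4.1 = 4.1000
  x=7: (0.053/0.095) × 3.8 = 2.1200
  x=8: (0.039/0.095) × 4.2 = 1.7242
Sum = 4.1000 + 2.1200 + 1.7242 = 7.9442

7.94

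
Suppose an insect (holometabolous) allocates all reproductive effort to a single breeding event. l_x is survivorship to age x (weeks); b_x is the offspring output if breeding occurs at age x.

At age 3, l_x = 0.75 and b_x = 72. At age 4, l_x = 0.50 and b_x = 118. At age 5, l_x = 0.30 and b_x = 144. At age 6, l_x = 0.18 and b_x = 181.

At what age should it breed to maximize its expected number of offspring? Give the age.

4

Expected offspring if breeding at age x = l_x × b_x:
  age 3: 0.75 × 72 = 54.000
  age 4: 0.50 × 118 = 59.000
  age 5: 0.30 × 144 = 43.200
  age 6: 0.18 × 181 = 32.580
Maximum at age 4 (59.000).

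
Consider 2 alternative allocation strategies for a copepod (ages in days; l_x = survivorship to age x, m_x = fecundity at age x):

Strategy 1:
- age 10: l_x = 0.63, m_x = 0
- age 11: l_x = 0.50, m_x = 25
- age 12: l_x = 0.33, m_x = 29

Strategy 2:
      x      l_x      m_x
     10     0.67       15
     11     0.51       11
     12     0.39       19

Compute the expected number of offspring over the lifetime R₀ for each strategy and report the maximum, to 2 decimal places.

23.07

Strategy 1: R₀ = 0.63×0 + 0.50×25 + 0.33×29 = 22.0700
Strategy 2: R₀ = 0.67×15 + 0.51×11 + 0.39×19 = 23.0700
Highest R₀: strategy 2 with 23.0700.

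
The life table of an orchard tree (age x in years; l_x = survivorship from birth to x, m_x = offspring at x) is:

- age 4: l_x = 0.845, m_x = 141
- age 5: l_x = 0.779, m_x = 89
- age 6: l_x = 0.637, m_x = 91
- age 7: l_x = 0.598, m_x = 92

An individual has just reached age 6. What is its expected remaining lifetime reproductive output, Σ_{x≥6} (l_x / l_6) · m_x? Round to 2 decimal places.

l_6 = 0.637. Conditional survival from age 6 to x is l_x / l_6.
  x=6: (0.637/0.637) × 91 = 91.0000
  x=7: (0.598/0.637) × 92 = 86.3673
Sum = 91.0000 + 86.3673 = 177.3673

177.37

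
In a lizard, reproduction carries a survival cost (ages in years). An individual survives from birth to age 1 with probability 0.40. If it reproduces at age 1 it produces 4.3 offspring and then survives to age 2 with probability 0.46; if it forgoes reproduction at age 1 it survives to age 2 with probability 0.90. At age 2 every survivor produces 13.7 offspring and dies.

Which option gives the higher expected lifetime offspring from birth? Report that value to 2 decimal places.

4.93

breed at age 1: R₀ = 0.40 × (4.3 + 0.46 × 13.7) = 0.40 × 10.6020 = 4.2408
delay to age 2: R₀ = 0.40 × (0.90 × 13.7) = 0.40 × 12.3300 = 4.9320
Higher: delay to age 2 (4.9320).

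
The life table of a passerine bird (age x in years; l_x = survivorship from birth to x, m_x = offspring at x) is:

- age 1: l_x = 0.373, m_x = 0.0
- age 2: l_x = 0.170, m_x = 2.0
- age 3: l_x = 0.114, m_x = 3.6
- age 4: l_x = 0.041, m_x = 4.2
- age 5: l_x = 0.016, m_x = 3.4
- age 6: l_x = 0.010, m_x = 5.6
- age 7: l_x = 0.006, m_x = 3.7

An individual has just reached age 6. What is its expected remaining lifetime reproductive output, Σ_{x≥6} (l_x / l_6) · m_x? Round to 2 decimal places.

7.82

l_6 = 0.010. Conditional survival from age 6 to x is l_x / l_6.
  x=6: (0.010/0.010) × 5.6 = 5.6000
  x=7: (0.006/0.010) × 3.7 = 2.2200
Sum = 5.6000 + 2.2200 = 7.8200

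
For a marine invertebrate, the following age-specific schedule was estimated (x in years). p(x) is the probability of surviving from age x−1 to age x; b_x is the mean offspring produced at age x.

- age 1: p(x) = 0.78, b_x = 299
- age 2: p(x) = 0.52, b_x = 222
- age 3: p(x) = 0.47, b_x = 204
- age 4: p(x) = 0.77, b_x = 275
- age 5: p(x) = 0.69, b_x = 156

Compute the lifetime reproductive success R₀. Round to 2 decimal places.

Survivorship from birth: l_x = p_1·p_2·…·p_x.
  l_1 = 0.78000
  l_2 = 0.40560
  l_3 = 0.19063
  l_4 = 0.14679
  l_5 = 0.10128
R₀ = Σ l_x b_x:
  age 1: 0.78000 × 299 = 233.2200
  age 2: 0.40560 × 222 = 90.0432
  age 3: 0.19063 × 204 = 38.8885
  age 4: 0.14679 × 275 = 40.3672
  age 5: 0.10128 × 156 = 15.7997
R₀ = 233.2200 + 90.0432 + 38.8885 + 40.3672 + 15.7997 = 418.3186

418.32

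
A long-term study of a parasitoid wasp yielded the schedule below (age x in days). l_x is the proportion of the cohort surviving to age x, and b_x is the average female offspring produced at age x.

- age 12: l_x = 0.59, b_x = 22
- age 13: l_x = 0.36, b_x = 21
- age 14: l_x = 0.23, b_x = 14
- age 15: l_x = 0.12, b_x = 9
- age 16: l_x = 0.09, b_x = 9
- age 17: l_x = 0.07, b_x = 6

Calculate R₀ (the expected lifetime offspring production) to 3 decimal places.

R₀ = Σ l_x b_x:
  age 12: 0.59 × 22 = 12.9800
  age 13: 0.36 × 21 = 7.5600
  age 14: 0.23 × 14 = 3.2200
  age 15: 0.12 × 9 = 1.0800
  age 16: 0.09 × 9 = 0.8100
  age 17: 0.07 × 6 = 0.4200
R₀ = 12.9800 + 7.5600 + 3.2200 + 1.0800 + 0.8100 + 0.4200 = 26.0700

26.070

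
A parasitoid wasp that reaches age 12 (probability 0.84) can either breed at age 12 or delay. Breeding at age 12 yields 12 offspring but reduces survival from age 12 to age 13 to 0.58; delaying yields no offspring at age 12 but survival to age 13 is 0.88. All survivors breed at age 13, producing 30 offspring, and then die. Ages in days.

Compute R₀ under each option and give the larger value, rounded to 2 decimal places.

24.70

breed at age 12: R₀ = 0.84 × (12 + 0.58 × 30) = 0.84 × 29.4000 = 24.6960
delay to age 13: R₀ = 0.84 × (0.88 × 30) = 0.84 × 26.4000 = 22.1760
Higher: breed at age 12 (24.6960).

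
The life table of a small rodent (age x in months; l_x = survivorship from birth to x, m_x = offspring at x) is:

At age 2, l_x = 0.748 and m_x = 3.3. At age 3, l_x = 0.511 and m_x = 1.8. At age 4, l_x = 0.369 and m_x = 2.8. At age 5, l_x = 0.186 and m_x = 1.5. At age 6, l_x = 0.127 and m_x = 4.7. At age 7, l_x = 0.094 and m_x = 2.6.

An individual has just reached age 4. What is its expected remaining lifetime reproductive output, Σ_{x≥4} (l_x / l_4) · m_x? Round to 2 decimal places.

l_4 = 0.369. Conditional survival from age 4 to x is l_x / l_4.
  x=4: (0.369/0.369) × 2.8 = 2.8000
  x=5: (0.186/0.369) × 1.5 = 0.7561
  x=6: (0.127/0.369) × 4.7 = 1.6176
  x=7: (0.094/0.369) × 2.6 = 0.6623
Sum = 2.8000 + 0.7561 + 1.6176 + 0.6623 = 5.8360

5.84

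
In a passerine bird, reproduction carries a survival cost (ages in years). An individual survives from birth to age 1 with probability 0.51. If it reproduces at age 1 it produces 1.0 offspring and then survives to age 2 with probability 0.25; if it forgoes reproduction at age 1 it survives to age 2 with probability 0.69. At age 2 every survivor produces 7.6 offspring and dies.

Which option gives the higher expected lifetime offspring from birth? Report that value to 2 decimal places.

2.67

breed at age 1: R₀ = 0.51 × (1.0 + 0.25 × 7.6) = 0.51 × 2.9000 = 1.4790
delay to age 2: R₀ = 0.51 × (0.69 × 7.6) = 0.51 × 5.2440 = 2.6744
Higher: delay to age 2 (2.6744).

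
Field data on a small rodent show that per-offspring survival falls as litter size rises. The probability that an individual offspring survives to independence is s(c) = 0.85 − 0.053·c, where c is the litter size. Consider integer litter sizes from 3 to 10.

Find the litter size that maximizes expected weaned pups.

8

Expected weaned pups = c × s(c):
  c=3: 3 × 0.691 = 2.073
  c=4: 4 × 0.638 = 2.552
  c=5: 5 × 0.585 = 2.925
  c=6: 6 × 0.532 = 3.192
  c=7: 7 × 0.479 = 3.353
  c=8: 8 × 0.426 = 3.408
  c=9: 9 × 0.373 = 3.357
  c=10: 10 × 0.320 = 3.200
Maximum at c = 8 (3.408 weaned pups).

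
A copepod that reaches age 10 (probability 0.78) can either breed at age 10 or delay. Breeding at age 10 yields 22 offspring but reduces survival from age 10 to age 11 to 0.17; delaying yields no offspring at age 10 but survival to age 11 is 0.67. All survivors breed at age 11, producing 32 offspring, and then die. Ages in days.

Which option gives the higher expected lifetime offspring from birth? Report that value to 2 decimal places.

breed at age 10: R₀ = 0.78 × (22 + 0.17 × 32) = 0.78 × 27.4400 = 21.4032
delay to age 11: R₀ = 0.78 × (0.67 × 32) = 0.78 × 21.4400 = 16.7232
Higher: breed at age 10 (21.4032).

21.40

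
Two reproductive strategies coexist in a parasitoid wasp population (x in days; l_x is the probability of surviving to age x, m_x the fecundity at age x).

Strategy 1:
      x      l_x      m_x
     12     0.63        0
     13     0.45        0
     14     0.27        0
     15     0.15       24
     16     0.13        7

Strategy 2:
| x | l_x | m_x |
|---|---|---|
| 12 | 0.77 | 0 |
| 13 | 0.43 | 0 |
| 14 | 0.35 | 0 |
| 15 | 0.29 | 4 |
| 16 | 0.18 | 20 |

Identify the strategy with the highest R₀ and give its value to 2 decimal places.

Strategy 1: R₀ = 0.63×0 + 0.45×0 + 0.27×0 + 0.15×24 + 0.13×7 = 4.5100
Strategy 2: R₀ = 0.77×0 + 0.43×0 + 0.35×0 + 0.29×4 + 0.18×20 = 4.7600
Highest R₀: strategy 2 with 4.7600.

4.76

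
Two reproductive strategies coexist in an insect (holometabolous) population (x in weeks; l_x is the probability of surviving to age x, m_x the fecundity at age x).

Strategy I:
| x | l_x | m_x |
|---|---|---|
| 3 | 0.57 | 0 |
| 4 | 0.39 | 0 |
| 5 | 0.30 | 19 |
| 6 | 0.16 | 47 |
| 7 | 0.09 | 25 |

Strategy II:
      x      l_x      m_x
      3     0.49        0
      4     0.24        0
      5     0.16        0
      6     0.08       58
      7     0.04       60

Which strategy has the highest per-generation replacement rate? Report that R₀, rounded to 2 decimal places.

Strategy I: R₀ = 0.57×0 + 0.39×0 + 0.30×19 + 0.16×47 + 0.09×25 = 15.4700
Strategy II: R₀ = 0.49×0 + 0.24×0 + 0.16×0 + 0.08×58 + 0.04×60 = 7.0400
Highest R₀: strategy I with 15.4700.

15.47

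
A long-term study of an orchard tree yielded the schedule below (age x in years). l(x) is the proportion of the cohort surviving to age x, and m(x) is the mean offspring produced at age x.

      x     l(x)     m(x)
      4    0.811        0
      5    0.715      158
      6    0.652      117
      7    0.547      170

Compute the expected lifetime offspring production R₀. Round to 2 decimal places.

282.24

R₀ = Σ l(x) m(x):
  age 4: 0.811 × 0 = 0.0000
  age 5: 0.715 × 158 = 112.9700
  age 6: 0.652 × 117 = 76.2840
  age 7: 0.547 × 170 = 92.9900
R₀ = 0.0000 + 112.9700 + 76.2840 + 92.9900 = 282.2440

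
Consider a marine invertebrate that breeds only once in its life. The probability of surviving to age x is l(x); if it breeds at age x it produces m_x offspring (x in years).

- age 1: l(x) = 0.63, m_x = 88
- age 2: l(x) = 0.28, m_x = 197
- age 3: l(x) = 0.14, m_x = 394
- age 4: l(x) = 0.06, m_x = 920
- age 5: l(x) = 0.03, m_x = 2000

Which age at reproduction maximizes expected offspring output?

Expected offspring if breeding at age x = l(x) × m_x:
  age 1: 0.63 × 88 = 55.440
  age 2: 0.28 × 197 = 55.160
  age 3: 0.14 × 394 = 55.160
  age 4: 0.06 × 920 = 55.200
  age 5: 0.03 × 2000 = 60.000
Maximum at age 5 (60.000).

5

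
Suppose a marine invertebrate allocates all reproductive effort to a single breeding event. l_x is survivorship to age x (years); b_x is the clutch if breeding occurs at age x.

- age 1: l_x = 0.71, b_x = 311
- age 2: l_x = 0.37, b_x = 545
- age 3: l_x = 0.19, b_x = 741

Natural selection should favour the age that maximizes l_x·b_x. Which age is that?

1

Expected offspring if breeding at age x = l_x × b_x:
  age 1: 0.71 × 311 = 220.810
  age 2: 0.37 × 545 = 201.650
  age 3: 0.19 × 741 = 140.790
Maximum at age 1 (220.810).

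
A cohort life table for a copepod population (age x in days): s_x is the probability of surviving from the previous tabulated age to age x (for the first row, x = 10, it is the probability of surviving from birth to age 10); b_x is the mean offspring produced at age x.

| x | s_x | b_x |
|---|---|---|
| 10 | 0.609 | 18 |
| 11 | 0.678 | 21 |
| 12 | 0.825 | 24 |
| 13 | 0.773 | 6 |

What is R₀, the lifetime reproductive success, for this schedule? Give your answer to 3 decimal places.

29.388

Survivorship from birth: l_x = s_10·s_11·…·s_x.
  l_10 = 0.60900
  l_11 = 0.41290
  l_12 = 0.34064
  l_13 = 0.26332
R₀ = Σ l_x b_x:
  age 10: 0.60900 × 18 = 10.9620
  age 11: 0.41290 × 21 = 8.6709
  age 12: 0.34064 × 24 = 8.1754
  age 13: 0.26332 × 6 = 1.5799
R₀ = 10.9620 + 8.6709 + 8.1754 + 1.5799 = 29.3882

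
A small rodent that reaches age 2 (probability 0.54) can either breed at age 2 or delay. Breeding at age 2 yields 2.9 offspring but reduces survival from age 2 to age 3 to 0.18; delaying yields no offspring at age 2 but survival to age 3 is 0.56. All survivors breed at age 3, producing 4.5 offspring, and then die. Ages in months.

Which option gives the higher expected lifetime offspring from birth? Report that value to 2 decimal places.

breed at age 2: R₀ = 0.54 × (2.9 + 0.18 × 4.5) = 0.54 × 3.7100 = 2.0034
delay to age 3: R₀ = 0.54 × (0.56 × 4.5) = 0.54 × 2.5200 = 1.3608
Higher: breed at age 2 (2.0034).

2.00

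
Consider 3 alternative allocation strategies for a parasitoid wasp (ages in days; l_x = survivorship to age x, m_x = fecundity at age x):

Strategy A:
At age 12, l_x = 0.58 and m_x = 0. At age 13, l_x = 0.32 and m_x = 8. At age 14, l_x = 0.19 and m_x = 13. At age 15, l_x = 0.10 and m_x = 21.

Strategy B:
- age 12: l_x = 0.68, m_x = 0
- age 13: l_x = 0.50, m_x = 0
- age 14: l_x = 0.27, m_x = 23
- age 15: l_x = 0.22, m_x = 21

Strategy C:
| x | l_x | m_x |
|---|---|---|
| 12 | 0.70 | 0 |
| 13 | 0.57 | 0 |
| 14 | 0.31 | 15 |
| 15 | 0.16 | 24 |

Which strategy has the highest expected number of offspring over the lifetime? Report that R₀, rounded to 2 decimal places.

10.83

Strategy A: R₀ = 0.58×0 + 0.32×8 + 0.19×13 + 0.10×21 = 7.1300
Strategy B: R₀ = 0.68×0 + 0.50×0 + 0.27×23 + 0.22×21 = 10.8300
Strategy C: R₀ = 0.70×0 + 0.57×0 + 0.31×15 + 0.16×24 = 8.4900
Highest R₀: strategy B with 10.8300.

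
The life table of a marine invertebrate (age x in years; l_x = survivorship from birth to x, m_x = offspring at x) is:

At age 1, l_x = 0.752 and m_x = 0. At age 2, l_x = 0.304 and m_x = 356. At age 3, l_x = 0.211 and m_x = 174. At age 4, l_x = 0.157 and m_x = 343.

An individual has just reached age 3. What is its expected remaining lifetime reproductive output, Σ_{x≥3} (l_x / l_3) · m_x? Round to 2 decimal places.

l_3 = 0.211. Conditional survival from age 3 to x is l_x / l_3.
  x=3: (0.211/0.211) × 174 = 174.0000
  x=4: (0.157/0.211) × 343 = 255.2180
Sum = 174.0000 + 255.2180 = 429.2180

429.22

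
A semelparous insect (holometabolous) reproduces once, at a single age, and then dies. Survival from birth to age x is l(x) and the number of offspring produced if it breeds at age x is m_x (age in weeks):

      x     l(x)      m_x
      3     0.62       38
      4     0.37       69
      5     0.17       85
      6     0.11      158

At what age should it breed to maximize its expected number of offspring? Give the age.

Expected offspring if breeding at age x = l(x) × m_x:
  age 3: 0.62 × 38 = 23.560
  age 4: 0.37 × 69 = 25.530
  age 5: 0.17 × 85 = 14.450
  age 6: 0.11 × 158 = 17.380
Maximum at age 4 (25.530).

4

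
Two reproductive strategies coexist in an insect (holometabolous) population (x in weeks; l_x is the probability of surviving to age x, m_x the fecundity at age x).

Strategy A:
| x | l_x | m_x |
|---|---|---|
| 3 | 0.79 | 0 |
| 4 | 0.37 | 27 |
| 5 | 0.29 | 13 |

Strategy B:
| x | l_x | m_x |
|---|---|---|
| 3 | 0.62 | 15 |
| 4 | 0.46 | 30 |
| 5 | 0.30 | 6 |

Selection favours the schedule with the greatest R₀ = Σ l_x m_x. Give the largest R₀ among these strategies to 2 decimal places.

24.90

Strategy A: R₀ = 0.79×0 + 0.37×27 + 0.29×13 = 13.7600
Strategy B: R₀ = 0.62×15 + 0.46×30 + 0.30×6 = 24.9000
Highest R₀: strategy B with 24.9000.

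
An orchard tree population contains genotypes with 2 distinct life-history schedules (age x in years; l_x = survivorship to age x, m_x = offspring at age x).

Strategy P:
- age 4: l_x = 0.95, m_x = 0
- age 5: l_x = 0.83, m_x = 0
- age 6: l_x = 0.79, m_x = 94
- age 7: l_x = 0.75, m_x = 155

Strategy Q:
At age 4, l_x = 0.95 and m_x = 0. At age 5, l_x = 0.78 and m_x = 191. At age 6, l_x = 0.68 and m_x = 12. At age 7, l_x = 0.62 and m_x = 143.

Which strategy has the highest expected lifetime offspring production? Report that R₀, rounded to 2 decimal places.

245.80

Strategy P: R₀ = 0.95×0 + 0.83×0 + 0.79×94 + 0.75×155 = 190.5100
Strategy Q: R₀ = 0.95×0 + 0.78×191 + 0.68×12 + 0.62×143 = 245.8000
Highest R₀: strategy Q with 245.8000.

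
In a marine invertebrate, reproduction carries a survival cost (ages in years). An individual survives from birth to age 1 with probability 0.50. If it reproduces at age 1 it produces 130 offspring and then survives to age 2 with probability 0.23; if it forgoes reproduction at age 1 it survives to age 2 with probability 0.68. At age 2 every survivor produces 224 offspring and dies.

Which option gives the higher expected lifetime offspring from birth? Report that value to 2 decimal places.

90.76

breed at age 1: R₀ = 0.50 × (130 + 0.23 × 224) = 0.50 × 181.5200 = 90.7600
delay to age 2: R₀ = 0.50 × (0.68 × 224) = 0.50 × 152.3200 = 76.1600
Higher: breed at age 1 (90.7600).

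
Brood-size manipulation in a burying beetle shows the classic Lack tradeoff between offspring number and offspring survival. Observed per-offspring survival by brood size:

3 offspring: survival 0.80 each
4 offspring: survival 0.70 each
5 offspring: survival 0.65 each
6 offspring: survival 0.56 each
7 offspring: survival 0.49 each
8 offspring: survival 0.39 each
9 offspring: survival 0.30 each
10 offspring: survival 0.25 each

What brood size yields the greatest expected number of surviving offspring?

7

Expected surviving offspring = c × s(c):
  c=3: 3 × 0.80 = 2.400
  c=4: 4 × 0.70 = 2.800
  c=5: 5 × 0.65 = 3.250
  c=6: 6 × 0.56 = 3.360
  c=7: 7 × 0.49 = 3.430
  c=8: 8 × 0.39 = 3.120
  c=9: 9 × 0.30 = 2.700
  c=10: 10 × 0.25 = 2.500
Maximum at c = 7 (3.430 surviving offspring).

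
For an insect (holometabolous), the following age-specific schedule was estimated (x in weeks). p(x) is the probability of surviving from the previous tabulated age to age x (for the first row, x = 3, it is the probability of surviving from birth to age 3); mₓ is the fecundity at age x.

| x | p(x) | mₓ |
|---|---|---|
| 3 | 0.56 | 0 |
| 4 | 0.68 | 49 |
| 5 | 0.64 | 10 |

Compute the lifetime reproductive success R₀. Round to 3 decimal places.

Survivorship from birth: l_x = p_3·p_4·…·p_x.
  l_3 = 0.56000
  l_4 = 0.38080
  l_5 = 0.24371
R₀ = Σ l_x mₓ:
  age 3: 0.56000 × 0 = 0.0000
  age 4: 0.38080 × 49 = 18.6592
  age 5: 0.24371 × 10 = 2.4371
R₀ = 0.0000 + 18.6592 + 2.4371 = 21.0963

21.096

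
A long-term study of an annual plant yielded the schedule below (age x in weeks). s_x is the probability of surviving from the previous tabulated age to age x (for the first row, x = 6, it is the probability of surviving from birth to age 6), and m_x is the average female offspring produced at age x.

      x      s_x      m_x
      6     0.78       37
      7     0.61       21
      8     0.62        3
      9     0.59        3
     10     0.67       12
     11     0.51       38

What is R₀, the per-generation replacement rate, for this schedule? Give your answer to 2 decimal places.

Survivorship from birth: l_x = s_6·s_7·…·s_x.
  l_6 = 0.78000
  l_7 = 0.47580
  l_8 = 0.29500
  l_9 = 0.17405
  l_10 = 0.11661
  l_11 = 0.05947
R₀ = Σ l_x m_x:
  age 6: 0.78000 × 37 = 28.8600
  age 7: 0.47580 × 21 = 9.9918
  age 8: 0.29500 × 3 = 0.8850
  age 9: 0.17405 × 3 = 0.5222
  age 10: 0.11661 × 12 = 1.3993
  age 11: 0.05947 × 38 = 2.2599
R₀ = 28.8600 + 9.9918 + 0.8850 + 0.5222 + 1.3993 + 2.2599 = 43.9181

43.92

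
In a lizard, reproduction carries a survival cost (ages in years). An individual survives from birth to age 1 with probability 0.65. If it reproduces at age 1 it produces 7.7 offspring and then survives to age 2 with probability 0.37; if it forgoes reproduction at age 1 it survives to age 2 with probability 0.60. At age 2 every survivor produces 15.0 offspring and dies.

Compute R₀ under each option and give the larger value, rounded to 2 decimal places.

breed at age 1: R₀ = 0.65 × (7.7 + 0.37 × 15.0) = 0.65 × 13.2500 = 8.6125
delay to age 2: R₀ = 0.65 × (0.60 × 15.0) = 0.65 × 9.0000 = 5.8500
Higher: breed at age 1 (8.6125).

8.61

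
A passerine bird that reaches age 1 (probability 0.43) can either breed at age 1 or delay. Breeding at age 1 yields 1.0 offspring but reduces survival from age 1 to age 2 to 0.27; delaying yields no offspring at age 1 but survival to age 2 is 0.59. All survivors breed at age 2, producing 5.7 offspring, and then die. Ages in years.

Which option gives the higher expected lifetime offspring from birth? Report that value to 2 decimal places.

breed at age 1: R₀ = 0.43 × (1.0 + 0.27 × 5.7) = 0.43 × 2.5390 = 1.0918
delay to age 2: R₀ = 0.43 × (0.59 × 5.7) = 0.43 × 3.3630 = 1.4461
Higher: delay to age 2 (1.4461).

1.45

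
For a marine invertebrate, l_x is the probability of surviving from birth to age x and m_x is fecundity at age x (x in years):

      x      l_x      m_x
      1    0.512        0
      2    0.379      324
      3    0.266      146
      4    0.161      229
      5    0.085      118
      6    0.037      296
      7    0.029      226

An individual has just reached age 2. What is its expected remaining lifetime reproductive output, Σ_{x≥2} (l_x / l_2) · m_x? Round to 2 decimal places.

596.40

l_2 = 0.379. Conditional survival from age 2 to x is l_x / l_2.
  x=2: (0.379/0.379) × 324 = 324.0000
  x=3: (0.266/0.379) × 146 = 102.4697
  x=4: (0.161/0.379) × 229 = 97.2797
  x=5: (0.085/0.379) × 118 = 26.4644
  x=6: (0.037/0.379) × 296 = 28.8971
  x=7: (0.029/0.379) × 226 = 17.2929
Sum = 324.0000 + 102.4697 + 97.2797 + 26.4644 + 28.8971 + 17.2929 = 596.4037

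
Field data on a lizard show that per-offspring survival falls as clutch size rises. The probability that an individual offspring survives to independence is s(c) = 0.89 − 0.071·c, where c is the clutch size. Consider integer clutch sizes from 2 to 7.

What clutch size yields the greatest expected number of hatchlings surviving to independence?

Expected hatchlings surviving to independence = c × s(c):
  c=2: 2 × 0.748 = 1.496
  c=3: 3 × 0.677 = 2.031
  c=4: 4 × 0.606 = 2.424
  c=5: 5 × 0.535 = 2.675
  c=6: 6 × 0.464 = 2.784
  c=7: 7 × 0.393 = 2.751
Maximum at c = 6 (2.784 hatchlings surviving to independence).

6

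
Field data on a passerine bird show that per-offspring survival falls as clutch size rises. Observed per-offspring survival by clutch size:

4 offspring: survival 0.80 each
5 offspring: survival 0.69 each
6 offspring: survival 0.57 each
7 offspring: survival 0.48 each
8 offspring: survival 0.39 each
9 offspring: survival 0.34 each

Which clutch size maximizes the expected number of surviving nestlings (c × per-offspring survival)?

Expected surviving nestlings = c × s(c):
  c=4: 4 × 0.80 = 3.200
  c=5: 5 × 0.69 = 3.450
  c=6: 6 × 0.57 = 3.420
  c=7: 7 × 0.48 = 3.360
  c=8: 8 × 0.39 = 3.120
  c=9: 9 × 0.34 = 3.060
Maximum at c = 5 (3.450 surviving nestlings).

5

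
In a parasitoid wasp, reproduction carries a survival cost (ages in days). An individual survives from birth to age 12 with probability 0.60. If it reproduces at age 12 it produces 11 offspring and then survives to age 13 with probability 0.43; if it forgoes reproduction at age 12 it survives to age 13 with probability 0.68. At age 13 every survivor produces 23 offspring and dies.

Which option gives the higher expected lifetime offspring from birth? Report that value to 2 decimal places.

12.53

breed at age 12: R₀ = 0.60 × (11 + 0.43 × 23) = 0.60 × 20.8900 = 12.5340
delay to age 13: R₀ = 0.60 × (0.68 × 23) = 0.60 × 15.6400 = 9.3840
Higher: breed at age 12 (12.5340).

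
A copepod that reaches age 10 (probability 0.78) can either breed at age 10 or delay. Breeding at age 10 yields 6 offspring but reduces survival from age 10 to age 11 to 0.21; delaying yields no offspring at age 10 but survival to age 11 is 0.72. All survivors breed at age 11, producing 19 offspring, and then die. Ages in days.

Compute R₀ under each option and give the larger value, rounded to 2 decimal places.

breed at age 10: R₀ = 0.78 × (6 + 0.21 × 19) = 0.78 × 9.9900 = 7.7922
delay to age 11: R₀ = 0.78 × (0.72 × 19) = 0.78 × 13.6800 = 10.6704
Higher: delay to age 11 (10.6704).

10.67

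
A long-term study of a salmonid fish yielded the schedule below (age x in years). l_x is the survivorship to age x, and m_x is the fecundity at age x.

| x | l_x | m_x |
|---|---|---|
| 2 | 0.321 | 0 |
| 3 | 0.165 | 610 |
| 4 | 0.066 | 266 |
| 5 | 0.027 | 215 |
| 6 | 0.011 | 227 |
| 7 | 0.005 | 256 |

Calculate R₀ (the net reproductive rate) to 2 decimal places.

R₀ = Σ l_x m_x:
  age 2: 0.321 × 0 = 0.0000
  age 3: 0.165 × 610 = 100.6500
  age 4: 0.066 × 266 = 17.5560
  age 5: 0.027 × 215 = 5.8050
  age 6: 0.011 × 227 = 2.4970
  age 7: 0.005 × 256 = 1.2800
R₀ = 0.0000 + 100.6500 + 17.5560 + 5.8050 + 2.4970 + 1.2800 = 127.7880

127.79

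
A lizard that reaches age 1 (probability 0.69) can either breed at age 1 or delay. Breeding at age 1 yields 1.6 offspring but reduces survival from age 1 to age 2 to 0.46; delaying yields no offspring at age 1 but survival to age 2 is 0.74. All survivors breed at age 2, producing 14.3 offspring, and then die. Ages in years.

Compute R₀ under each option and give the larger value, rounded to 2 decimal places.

breed at age 1: R₀ = 0.69 × (1.6 + 0.46 × 14.3) = 0.69 × 8.1780 = 5.6428
delay to age 2: R₀ = 0.69 × (0.74 × 14.3) = 0.69 × 10.5820 = 7.3016
Higher: delay to age 2 (7.3016).

7.30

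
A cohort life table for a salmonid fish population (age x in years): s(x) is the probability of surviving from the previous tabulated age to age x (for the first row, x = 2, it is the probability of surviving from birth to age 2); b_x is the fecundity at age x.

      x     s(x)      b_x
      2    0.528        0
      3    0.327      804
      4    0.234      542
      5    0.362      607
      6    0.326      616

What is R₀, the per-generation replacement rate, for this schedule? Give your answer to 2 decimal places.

Survivorship from birth: l_x = s_2·s_3·…·s_x.
  l_2 = 0.52800
  l_3 = 0.17266
  l_4 = 0.04040
  l_5 = 0.01463
  l_6 = 0.00477
R₀ = Σ l_x b_x:
  age 2: 0.52800 × 0 = 0.0000
  age 3: 0.17266 × 804 = 138.8186
  age 4: 0.04040 × 542 = 21.8968
  age 5: 0.01463 × 607 = 8.8804
  age 6: 0.00477 × 616 = 2.9383
R₀ = 0.0000 + 138.8186 + 21.8968 + 8.8804 + 2.9383 = 172.5342

172.53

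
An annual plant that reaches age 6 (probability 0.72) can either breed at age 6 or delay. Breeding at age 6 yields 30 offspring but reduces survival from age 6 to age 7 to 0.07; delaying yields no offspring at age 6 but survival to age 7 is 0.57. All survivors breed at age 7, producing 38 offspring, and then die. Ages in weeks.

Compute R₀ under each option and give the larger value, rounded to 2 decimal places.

breed at age 6: R₀ = 0.72 × (30 + 0.07 × 38) = 0.72 × 32.6600 = 23.5152
delay to age 7: R₀ = 0.72 × (0.57 × 38) = 0.72 × 21.6600 = 15.5952
Higher: breed at age 6 (23.5152).

23.52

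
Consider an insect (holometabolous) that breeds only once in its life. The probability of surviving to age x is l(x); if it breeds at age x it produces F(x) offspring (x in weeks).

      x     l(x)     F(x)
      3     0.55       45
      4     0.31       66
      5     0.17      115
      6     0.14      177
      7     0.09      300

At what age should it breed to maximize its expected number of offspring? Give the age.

7

Expected offspring if breeding at age x = l(x) × F(x):
  age 3: 0.55 × 45 = 24.750
  age 4: 0.31 × 66 = 20.460
  age 5: 0.17 × 115 = 19.550
  age 6: 0.14 × 177 = 24.780
  age 7: 0.09 × 300 = 27.000
Maximum at age 7 (27.000).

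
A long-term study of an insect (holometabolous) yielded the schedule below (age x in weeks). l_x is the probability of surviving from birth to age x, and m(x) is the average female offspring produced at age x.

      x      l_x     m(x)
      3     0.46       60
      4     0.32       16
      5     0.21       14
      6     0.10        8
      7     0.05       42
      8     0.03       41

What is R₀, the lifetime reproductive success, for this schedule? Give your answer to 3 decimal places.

39.790

R₀ = Σ l_x m(x):
  age 3: 0.46 × 60 = 27.6000
  age 4: 0.32 × 16 = 5.1200
  age 5: 0.21 × 14 = 2.9400
  age 6: 0.10 × 8 = 0.8000
  age 7: 0.05 × 42 = 2.1000
  age 8: 0.03 × 41 = 1.2300
R₀ = 27.6000 + 5.1200 + 2.9400 + 0.8000 + 2.1000 + 1.2300 = 39.7900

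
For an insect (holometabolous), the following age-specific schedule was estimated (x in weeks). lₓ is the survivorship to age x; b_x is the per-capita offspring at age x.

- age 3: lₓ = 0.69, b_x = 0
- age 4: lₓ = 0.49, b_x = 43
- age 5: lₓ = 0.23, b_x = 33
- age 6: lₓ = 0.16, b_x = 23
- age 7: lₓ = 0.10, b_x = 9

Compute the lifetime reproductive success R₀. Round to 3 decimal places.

33.240

R₀ = Σ lₓ b_x:
  age 3: 0.69 × 0 = 0.0000
  age 4: 0.49 × 43 = 21.0700
  age 5: 0.23 × 33 = 7.5900
  age 6: 0.16 × 23 = 3.6800
  age 7: 0.10 × 9 = 0.9000
R₀ = 0.0000 + 21.0700 + 7.5900 + 3.6800 + 0.9000 = 33.2400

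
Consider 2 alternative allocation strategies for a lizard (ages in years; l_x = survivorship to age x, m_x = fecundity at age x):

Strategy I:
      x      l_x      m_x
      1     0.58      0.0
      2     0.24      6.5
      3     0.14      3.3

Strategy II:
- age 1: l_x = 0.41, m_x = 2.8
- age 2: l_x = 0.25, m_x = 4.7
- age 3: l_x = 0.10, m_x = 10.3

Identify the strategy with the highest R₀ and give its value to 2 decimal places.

3.35

Strategy I: R₀ = 0.58×0.0 + 0.24×6.5 + 0.14×3.3 = 2.0220
Strategy II: R₀ = 0.41×2.8 + 0.25×4.7 + 0.10×10.3 = 3.3530
Highest R₀: strategy II with 3.3530.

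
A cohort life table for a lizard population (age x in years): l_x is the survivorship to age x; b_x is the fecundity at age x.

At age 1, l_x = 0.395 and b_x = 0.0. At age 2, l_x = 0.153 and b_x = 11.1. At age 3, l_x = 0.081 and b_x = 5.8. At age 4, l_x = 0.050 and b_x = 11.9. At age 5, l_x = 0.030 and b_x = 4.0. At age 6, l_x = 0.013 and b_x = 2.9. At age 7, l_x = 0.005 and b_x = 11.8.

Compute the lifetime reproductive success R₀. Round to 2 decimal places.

2.98

R₀ = Σ l_x b_x:
  age 1: 0.395 × 0.0 = 0.0000
  age 2: 0.153 × 11.1 = 1.6983
  age 3: 0.081 × 5.8 = 0.4698
  age 4: 0.050 × 11.9 = 0.5950
  age 5: 0.030 × 4.0 = 0.1200
  age 6: 0.013 × 2.9 = 0.0377
  age 7: 0.005 × 11.8 = 0.0590
R₀ = 0.0000 + 1.6983 + 0.4698 + 0.5950 + 0.1200 + 0.0377 + 0.0590 = 2.9798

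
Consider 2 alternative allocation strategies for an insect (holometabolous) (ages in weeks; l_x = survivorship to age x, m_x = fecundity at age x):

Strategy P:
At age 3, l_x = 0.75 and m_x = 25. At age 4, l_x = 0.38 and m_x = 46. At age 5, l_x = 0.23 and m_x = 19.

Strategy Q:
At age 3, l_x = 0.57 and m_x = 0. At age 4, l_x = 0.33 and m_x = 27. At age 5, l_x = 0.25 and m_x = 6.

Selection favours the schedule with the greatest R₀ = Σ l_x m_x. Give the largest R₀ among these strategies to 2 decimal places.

40.60

Strategy P: R₀ = 0.75×25 + 0.38×46 + 0.23×19 = 40.6000
Strategy Q: R₀ = 0.57×0 + 0.33×27 + 0.25×6 = 10.4100
Highest R₀: strategy P with 40.6000.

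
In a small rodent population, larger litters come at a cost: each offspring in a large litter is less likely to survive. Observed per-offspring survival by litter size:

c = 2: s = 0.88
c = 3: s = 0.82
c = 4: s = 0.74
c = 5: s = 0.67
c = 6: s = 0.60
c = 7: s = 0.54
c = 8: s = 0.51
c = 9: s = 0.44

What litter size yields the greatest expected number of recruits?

8

Expected recruits = c × s(c):
  c=2: 2 × 0.88 = 1.760
  c=3: 3 × 0.82 = 2.460
  c=4: 4 × 0.74 = 2.960
  c=5: 5 × 0.67 = 3.350
  c=6: 6 × 0.60 = 3.600
  c=7: 7 × 0.54 = 3.780
  c=8: 8 × 0.51 = 4.080
  c=9: 9 × 0.44 = 3.960
Maximum at c = 8 (4.080 recruits).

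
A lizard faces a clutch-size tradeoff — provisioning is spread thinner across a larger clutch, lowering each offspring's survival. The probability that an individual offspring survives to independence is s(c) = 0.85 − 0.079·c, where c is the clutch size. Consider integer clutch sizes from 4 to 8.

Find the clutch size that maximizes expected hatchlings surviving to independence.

5

Expected hatchlings surviving to independence = c × s(c):
  c=4: 4 × 0.534 = 2.136
  c=5: 5 × 0.455 = 2.275
  c=6: 6 × 0.376 = 2.256
  c=7: 7 × 0.297 = 2.079
  c=8: 8 × 0.218 = 1.744
Maximum at c = 5 (2.275 hatchlings surviving to independence).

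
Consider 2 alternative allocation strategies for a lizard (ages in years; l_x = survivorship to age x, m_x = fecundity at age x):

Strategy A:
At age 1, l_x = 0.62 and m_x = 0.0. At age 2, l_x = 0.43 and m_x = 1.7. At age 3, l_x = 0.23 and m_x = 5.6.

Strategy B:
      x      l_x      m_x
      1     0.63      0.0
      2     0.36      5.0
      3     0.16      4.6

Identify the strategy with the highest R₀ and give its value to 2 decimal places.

Strategy A: R₀ = 0.62×0.0 + 0.43×1.7 + 0.23×5.6 = 2.0190
Strategy B: R₀ = 0.63×0.0 + 0.36×5.0 + 0.16×4.6 = 2.5360
Highest R₀: strategy B with 2.5360.

2.54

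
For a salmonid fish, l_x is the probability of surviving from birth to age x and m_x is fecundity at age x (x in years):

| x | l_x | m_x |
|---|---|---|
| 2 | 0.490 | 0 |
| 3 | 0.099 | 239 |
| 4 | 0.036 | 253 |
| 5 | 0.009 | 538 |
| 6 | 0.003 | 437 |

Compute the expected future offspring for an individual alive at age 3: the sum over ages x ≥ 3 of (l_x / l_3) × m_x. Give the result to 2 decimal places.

393.15

l_3 = 0.099. Conditional survival from age 3 to x is l_x / l_3.
  x=3: (0.099/0.099) × 239 = 239.0000
  x=4: (0.036/0.099) × 253 = 92.0000
  x=5: (0.009/0.099) × 538 = 48.9091
  x=6: (0.003/0.099) × 437 = 13.2424
Sum = 239.0000 + 92.0000 + 48.9091 + 13.2424 = 393.1515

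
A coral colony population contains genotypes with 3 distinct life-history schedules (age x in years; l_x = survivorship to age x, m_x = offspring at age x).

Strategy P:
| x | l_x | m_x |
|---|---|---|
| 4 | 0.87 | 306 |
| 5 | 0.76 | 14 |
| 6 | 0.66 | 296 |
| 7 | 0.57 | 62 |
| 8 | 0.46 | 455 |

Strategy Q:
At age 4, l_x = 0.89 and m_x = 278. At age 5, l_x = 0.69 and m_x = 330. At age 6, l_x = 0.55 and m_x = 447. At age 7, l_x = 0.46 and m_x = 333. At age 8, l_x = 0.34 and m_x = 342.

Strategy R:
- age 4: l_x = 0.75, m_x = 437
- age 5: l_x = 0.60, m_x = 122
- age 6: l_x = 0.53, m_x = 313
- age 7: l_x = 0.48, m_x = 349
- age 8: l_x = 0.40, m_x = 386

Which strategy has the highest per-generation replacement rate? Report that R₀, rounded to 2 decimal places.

990.43

Strategy P: R₀ = 0.87×306 + 0.76×14 + 0.66×296 + 0.57×62 + 0.46×455 = 716.8600
Strategy Q: R₀ = 0.89×278 + 0.69×330 + 0.55×447 + 0.46×333 + 0.34×342 = 990.4300
Strategy R: R₀ = 0.75×437 + 0.60×122 + 0.53×313 + 0.48×349 + 0.40×386 = 888.7600
Highest R₀: strategy Q with 990.4300.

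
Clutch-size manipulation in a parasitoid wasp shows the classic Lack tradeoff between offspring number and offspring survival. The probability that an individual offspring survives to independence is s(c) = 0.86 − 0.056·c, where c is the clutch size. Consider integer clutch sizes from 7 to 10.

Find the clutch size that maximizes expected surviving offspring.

Expected surviving offspring = c × s(c):
  c=7: 7 × 0.468 = 3.276
  c=8: 8 × 0.412 = 3.296
  c=9: 9 × 0.356 = 3.204
  c=10: 10 × 0.300 = 3.000
Maximum at c = 8 (3.296 surviving offspring).

8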